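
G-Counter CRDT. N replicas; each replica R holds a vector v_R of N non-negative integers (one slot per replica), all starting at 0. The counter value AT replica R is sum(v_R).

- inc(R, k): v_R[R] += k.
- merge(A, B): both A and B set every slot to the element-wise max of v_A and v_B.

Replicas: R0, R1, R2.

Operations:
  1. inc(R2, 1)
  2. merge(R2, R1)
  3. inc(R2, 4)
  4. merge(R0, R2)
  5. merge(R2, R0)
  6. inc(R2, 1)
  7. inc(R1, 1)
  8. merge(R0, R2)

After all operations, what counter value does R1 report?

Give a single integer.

Answer: 2

Derivation:
Op 1: inc R2 by 1 -> R2=(0,0,1) value=1
Op 2: merge R2<->R1 -> R2=(0,0,1) R1=(0,0,1)
Op 3: inc R2 by 4 -> R2=(0,0,5) value=5
Op 4: merge R0<->R2 -> R0=(0,0,5) R2=(0,0,5)
Op 5: merge R2<->R0 -> R2=(0,0,5) R0=(0,0,5)
Op 6: inc R2 by 1 -> R2=(0,0,6) value=6
Op 7: inc R1 by 1 -> R1=(0,1,1) value=2
Op 8: merge R0<->R2 -> R0=(0,0,6) R2=(0,0,6)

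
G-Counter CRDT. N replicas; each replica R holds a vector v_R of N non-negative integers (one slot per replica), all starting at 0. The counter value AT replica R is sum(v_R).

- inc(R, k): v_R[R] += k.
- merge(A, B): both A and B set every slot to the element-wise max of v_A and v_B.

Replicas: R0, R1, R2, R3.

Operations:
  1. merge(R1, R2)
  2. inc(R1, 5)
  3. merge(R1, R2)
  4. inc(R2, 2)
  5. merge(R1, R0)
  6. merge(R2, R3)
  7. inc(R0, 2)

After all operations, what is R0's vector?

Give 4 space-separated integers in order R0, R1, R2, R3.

Answer: 2 5 0 0

Derivation:
Op 1: merge R1<->R2 -> R1=(0,0,0,0) R2=(0,0,0,0)
Op 2: inc R1 by 5 -> R1=(0,5,0,0) value=5
Op 3: merge R1<->R2 -> R1=(0,5,0,0) R2=(0,5,0,0)
Op 4: inc R2 by 2 -> R2=(0,5,2,0) value=7
Op 5: merge R1<->R0 -> R1=(0,5,0,0) R0=(0,5,0,0)
Op 6: merge R2<->R3 -> R2=(0,5,2,0) R3=(0,5,2,0)
Op 7: inc R0 by 2 -> R0=(2,5,0,0) value=7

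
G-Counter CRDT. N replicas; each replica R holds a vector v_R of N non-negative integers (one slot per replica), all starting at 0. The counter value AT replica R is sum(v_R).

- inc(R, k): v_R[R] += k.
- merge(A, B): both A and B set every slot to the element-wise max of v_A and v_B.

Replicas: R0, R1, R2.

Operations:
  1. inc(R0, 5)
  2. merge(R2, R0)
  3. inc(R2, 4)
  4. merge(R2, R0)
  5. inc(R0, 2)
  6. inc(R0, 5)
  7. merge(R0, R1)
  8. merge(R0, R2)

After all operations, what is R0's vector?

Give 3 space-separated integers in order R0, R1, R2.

Op 1: inc R0 by 5 -> R0=(5,0,0) value=5
Op 2: merge R2<->R0 -> R2=(5,0,0) R0=(5,0,0)
Op 3: inc R2 by 4 -> R2=(5,0,4) value=9
Op 4: merge R2<->R0 -> R2=(5,0,4) R0=(5,0,4)
Op 5: inc R0 by 2 -> R0=(7,0,4) value=11
Op 6: inc R0 by 5 -> R0=(12,0,4) value=16
Op 7: merge R0<->R1 -> R0=(12,0,4) R1=(12,0,4)
Op 8: merge R0<->R2 -> R0=(12,0,4) R2=(12,0,4)

Answer: 12 0 4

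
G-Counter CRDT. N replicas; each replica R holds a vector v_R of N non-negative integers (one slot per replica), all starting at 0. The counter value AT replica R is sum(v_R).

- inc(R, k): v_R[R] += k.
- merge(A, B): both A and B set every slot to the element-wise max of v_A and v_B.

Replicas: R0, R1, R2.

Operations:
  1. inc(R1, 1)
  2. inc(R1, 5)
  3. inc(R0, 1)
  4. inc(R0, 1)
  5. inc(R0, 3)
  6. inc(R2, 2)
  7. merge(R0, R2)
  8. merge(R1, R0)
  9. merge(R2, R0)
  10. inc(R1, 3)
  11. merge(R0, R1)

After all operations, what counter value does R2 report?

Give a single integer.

Answer: 13

Derivation:
Op 1: inc R1 by 1 -> R1=(0,1,0) value=1
Op 2: inc R1 by 5 -> R1=(0,6,0) value=6
Op 3: inc R0 by 1 -> R0=(1,0,0) value=1
Op 4: inc R0 by 1 -> R0=(2,0,0) value=2
Op 5: inc R0 by 3 -> R0=(5,0,0) value=5
Op 6: inc R2 by 2 -> R2=(0,0,2) value=2
Op 7: merge R0<->R2 -> R0=(5,0,2) R2=(5,0,2)
Op 8: merge R1<->R0 -> R1=(5,6,2) R0=(5,6,2)
Op 9: merge R2<->R0 -> R2=(5,6,2) R0=(5,6,2)
Op 10: inc R1 by 3 -> R1=(5,9,2) value=16
Op 11: merge R0<->R1 -> R0=(5,9,2) R1=(5,9,2)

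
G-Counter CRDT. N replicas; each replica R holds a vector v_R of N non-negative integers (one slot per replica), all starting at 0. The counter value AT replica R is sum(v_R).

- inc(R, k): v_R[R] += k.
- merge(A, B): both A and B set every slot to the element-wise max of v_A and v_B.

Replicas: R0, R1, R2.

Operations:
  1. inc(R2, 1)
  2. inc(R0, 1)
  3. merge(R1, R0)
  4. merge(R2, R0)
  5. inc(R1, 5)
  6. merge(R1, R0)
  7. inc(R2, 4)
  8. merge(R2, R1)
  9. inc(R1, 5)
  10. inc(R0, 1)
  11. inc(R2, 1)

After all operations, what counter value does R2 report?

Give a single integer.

Answer: 12

Derivation:
Op 1: inc R2 by 1 -> R2=(0,0,1) value=1
Op 2: inc R0 by 1 -> R0=(1,0,0) value=1
Op 3: merge R1<->R0 -> R1=(1,0,0) R0=(1,0,0)
Op 4: merge R2<->R0 -> R2=(1,0,1) R0=(1,0,1)
Op 5: inc R1 by 5 -> R1=(1,5,0) value=6
Op 6: merge R1<->R0 -> R1=(1,5,1) R0=(1,5,1)
Op 7: inc R2 by 4 -> R2=(1,0,5) value=6
Op 8: merge R2<->R1 -> R2=(1,5,5) R1=(1,5,5)
Op 9: inc R1 by 5 -> R1=(1,10,5) value=16
Op 10: inc R0 by 1 -> R0=(2,5,1) value=8
Op 11: inc R2 by 1 -> R2=(1,5,6) value=12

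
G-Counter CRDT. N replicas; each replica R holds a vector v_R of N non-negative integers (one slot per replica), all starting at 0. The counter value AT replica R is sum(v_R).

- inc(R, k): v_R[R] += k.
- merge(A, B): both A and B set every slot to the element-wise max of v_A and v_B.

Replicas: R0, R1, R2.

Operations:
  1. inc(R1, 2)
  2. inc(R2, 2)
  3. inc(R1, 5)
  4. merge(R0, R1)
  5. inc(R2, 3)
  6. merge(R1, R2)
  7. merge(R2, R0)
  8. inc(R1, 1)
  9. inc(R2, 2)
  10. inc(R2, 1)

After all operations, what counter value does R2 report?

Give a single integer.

Op 1: inc R1 by 2 -> R1=(0,2,0) value=2
Op 2: inc R2 by 2 -> R2=(0,0,2) value=2
Op 3: inc R1 by 5 -> R1=(0,7,0) value=7
Op 4: merge R0<->R1 -> R0=(0,7,0) R1=(0,7,0)
Op 5: inc R2 by 3 -> R2=(0,0,5) value=5
Op 6: merge R1<->R2 -> R1=(0,7,5) R2=(0,7,5)
Op 7: merge R2<->R0 -> R2=(0,7,5) R0=(0,7,5)
Op 8: inc R1 by 1 -> R1=(0,8,5) value=13
Op 9: inc R2 by 2 -> R2=(0,7,7) value=14
Op 10: inc R2 by 1 -> R2=(0,7,8) value=15

Answer: 15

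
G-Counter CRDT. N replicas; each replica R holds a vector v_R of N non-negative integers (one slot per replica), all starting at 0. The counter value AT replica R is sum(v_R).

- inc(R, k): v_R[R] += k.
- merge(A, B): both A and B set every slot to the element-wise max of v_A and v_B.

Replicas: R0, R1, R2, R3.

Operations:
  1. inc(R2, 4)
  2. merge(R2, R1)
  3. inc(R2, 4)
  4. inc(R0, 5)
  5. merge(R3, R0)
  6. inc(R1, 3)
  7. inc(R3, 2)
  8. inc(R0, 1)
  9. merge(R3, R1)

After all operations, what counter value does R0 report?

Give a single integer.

Op 1: inc R2 by 4 -> R2=(0,0,4,0) value=4
Op 2: merge R2<->R1 -> R2=(0,0,4,0) R1=(0,0,4,0)
Op 3: inc R2 by 4 -> R2=(0,0,8,0) value=8
Op 4: inc R0 by 5 -> R0=(5,0,0,0) value=5
Op 5: merge R3<->R0 -> R3=(5,0,0,0) R0=(5,0,0,0)
Op 6: inc R1 by 3 -> R1=(0,3,4,0) value=7
Op 7: inc R3 by 2 -> R3=(5,0,0,2) value=7
Op 8: inc R0 by 1 -> R0=(6,0,0,0) value=6
Op 9: merge R3<->R1 -> R3=(5,3,4,2) R1=(5,3,4,2)

Answer: 6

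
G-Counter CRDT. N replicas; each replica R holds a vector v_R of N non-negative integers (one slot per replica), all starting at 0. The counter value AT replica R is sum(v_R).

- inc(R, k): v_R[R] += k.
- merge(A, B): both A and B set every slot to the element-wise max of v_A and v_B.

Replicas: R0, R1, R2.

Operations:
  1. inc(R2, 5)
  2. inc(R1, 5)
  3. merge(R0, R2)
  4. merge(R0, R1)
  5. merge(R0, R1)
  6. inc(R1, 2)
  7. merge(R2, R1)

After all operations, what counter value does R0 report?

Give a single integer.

Op 1: inc R2 by 5 -> R2=(0,0,5) value=5
Op 2: inc R1 by 5 -> R1=(0,5,0) value=5
Op 3: merge R0<->R2 -> R0=(0,0,5) R2=(0,0,5)
Op 4: merge R0<->R1 -> R0=(0,5,5) R1=(0,5,5)
Op 5: merge R0<->R1 -> R0=(0,5,5) R1=(0,5,5)
Op 6: inc R1 by 2 -> R1=(0,7,5) value=12
Op 7: merge R2<->R1 -> R2=(0,7,5) R1=(0,7,5)

Answer: 10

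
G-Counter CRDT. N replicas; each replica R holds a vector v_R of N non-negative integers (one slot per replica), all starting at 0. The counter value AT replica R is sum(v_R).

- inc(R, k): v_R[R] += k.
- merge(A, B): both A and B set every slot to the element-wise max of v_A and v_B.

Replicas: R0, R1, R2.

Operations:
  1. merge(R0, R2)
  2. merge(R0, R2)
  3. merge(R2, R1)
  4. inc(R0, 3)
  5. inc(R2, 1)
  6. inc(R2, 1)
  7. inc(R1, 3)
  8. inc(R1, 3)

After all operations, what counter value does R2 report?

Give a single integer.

Op 1: merge R0<->R2 -> R0=(0,0,0) R2=(0,0,0)
Op 2: merge R0<->R2 -> R0=(0,0,0) R2=(0,0,0)
Op 3: merge R2<->R1 -> R2=(0,0,0) R1=(0,0,0)
Op 4: inc R0 by 3 -> R0=(3,0,0) value=3
Op 5: inc R2 by 1 -> R2=(0,0,1) value=1
Op 6: inc R2 by 1 -> R2=(0,0,2) value=2
Op 7: inc R1 by 3 -> R1=(0,3,0) value=3
Op 8: inc R1 by 3 -> R1=(0,6,0) value=6

Answer: 2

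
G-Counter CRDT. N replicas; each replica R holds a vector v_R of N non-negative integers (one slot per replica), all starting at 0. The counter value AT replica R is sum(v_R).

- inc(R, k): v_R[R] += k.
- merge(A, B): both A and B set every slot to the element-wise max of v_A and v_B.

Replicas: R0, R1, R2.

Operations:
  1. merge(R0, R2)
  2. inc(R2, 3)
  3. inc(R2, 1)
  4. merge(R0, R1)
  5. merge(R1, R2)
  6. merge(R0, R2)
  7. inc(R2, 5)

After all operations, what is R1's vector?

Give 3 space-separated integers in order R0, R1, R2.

Op 1: merge R0<->R2 -> R0=(0,0,0) R2=(0,0,0)
Op 2: inc R2 by 3 -> R2=(0,0,3) value=3
Op 3: inc R2 by 1 -> R2=(0,0,4) value=4
Op 4: merge R0<->R1 -> R0=(0,0,0) R1=(0,0,0)
Op 5: merge R1<->R2 -> R1=(0,0,4) R2=(0,0,4)
Op 6: merge R0<->R2 -> R0=(0,0,4) R2=(0,0,4)
Op 7: inc R2 by 5 -> R2=(0,0,9) value=9

Answer: 0 0 4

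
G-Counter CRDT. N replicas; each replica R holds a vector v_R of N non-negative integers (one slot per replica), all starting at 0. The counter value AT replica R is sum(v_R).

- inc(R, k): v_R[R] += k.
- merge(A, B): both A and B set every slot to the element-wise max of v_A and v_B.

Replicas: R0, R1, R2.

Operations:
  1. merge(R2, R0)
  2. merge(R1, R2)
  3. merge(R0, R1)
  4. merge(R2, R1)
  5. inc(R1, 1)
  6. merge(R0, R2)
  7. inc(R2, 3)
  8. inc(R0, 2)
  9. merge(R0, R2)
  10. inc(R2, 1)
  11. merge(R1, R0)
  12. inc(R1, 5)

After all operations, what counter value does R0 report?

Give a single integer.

Answer: 6

Derivation:
Op 1: merge R2<->R0 -> R2=(0,0,0) R0=(0,0,0)
Op 2: merge R1<->R2 -> R1=(0,0,0) R2=(0,0,0)
Op 3: merge R0<->R1 -> R0=(0,0,0) R1=(0,0,0)
Op 4: merge R2<->R1 -> R2=(0,0,0) R1=(0,0,0)
Op 5: inc R1 by 1 -> R1=(0,1,0) value=1
Op 6: merge R0<->R2 -> R0=(0,0,0) R2=(0,0,0)
Op 7: inc R2 by 3 -> R2=(0,0,3) value=3
Op 8: inc R0 by 2 -> R0=(2,0,0) value=2
Op 9: merge R0<->R2 -> R0=(2,0,3) R2=(2,0,3)
Op 10: inc R2 by 1 -> R2=(2,0,4) value=6
Op 11: merge R1<->R0 -> R1=(2,1,3) R0=(2,1,3)
Op 12: inc R1 by 5 -> R1=(2,6,3) value=11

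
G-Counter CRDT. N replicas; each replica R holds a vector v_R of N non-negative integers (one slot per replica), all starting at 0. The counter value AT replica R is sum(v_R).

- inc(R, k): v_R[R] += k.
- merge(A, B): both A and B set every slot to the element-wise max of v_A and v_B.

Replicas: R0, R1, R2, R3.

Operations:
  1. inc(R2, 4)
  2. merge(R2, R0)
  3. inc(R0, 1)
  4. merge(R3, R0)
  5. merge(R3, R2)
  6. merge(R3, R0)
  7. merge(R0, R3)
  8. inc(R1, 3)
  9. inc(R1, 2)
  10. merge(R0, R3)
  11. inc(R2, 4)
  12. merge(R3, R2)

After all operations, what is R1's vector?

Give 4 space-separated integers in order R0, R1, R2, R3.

Answer: 0 5 0 0

Derivation:
Op 1: inc R2 by 4 -> R2=(0,0,4,0) value=4
Op 2: merge R2<->R0 -> R2=(0,0,4,0) R0=(0,0,4,0)
Op 3: inc R0 by 1 -> R0=(1,0,4,0) value=5
Op 4: merge R3<->R0 -> R3=(1,0,4,0) R0=(1,0,4,0)
Op 5: merge R3<->R2 -> R3=(1,0,4,0) R2=(1,0,4,0)
Op 6: merge R3<->R0 -> R3=(1,0,4,0) R0=(1,0,4,0)
Op 7: merge R0<->R3 -> R0=(1,0,4,0) R3=(1,0,4,0)
Op 8: inc R1 by 3 -> R1=(0,3,0,0) value=3
Op 9: inc R1 by 2 -> R1=(0,5,0,0) value=5
Op 10: merge R0<->R3 -> R0=(1,0,4,0) R3=(1,0,4,0)
Op 11: inc R2 by 4 -> R2=(1,0,8,0) value=9
Op 12: merge R3<->R2 -> R3=(1,0,8,0) R2=(1,0,8,0)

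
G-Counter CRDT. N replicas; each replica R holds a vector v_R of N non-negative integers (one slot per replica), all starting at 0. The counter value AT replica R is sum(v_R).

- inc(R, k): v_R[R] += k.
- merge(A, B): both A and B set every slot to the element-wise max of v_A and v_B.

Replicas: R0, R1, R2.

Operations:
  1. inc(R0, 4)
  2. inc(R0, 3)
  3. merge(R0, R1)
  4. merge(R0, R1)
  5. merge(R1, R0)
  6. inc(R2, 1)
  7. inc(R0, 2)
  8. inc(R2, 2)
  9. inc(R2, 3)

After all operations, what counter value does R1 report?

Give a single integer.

Answer: 7

Derivation:
Op 1: inc R0 by 4 -> R0=(4,0,0) value=4
Op 2: inc R0 by 3 -> R0=(7,0,0) value=7
Op 3: merge R0<->R1 -> R0=(7,0,0) R1=(7,0,0)
Op 4: merge R0<->R1 -> R0=(7,0,0) R1=(7,0,0)
Op 5: merge R1<->R0 -> R1=(7,0,0) R0=(7,0,0)
Op 6: inc R2 by 1 -> R2=(0,0,1) value=1
Op 7: inc R0 by 2 -> R0=(9,0,0) value=9
Op 8: inc R2 by 2 -> R2=(0,0,3) value=3
Op 9: inc R2 by 3 -> R2=(0,0,6) value=6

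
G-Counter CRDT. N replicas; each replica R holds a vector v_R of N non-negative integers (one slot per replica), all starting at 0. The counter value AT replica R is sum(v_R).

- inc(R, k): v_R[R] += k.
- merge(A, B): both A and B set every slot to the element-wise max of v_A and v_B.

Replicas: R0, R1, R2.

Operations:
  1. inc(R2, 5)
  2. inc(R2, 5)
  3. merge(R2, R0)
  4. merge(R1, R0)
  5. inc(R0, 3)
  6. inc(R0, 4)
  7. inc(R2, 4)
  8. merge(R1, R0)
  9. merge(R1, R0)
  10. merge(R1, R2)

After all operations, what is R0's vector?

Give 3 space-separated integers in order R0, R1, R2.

Op 1: inc R2 by 5 -> R2=(0,0,5) value=5
Op 2: inc R2 by 5 -> R2=(0,0,10) value=10
Op 3: merge R2<->R0 -> R2=(0,0,10) R0=(0,0,10)
Op 4: merge R1<->R0 -> R1=(0,0,10) R0=(0,0,10)
Op 5: inc R0 by 3 -> R0=(3,0,10) value=13
Op 6: inc R0 by 4 -> R0=(7,0,10) value=17
Op 7: inc R2 by 4 -> R2=(0,0,14) value=14
Op 8: merge R1<->R0 -> R1=(7,0,10) R0=(7,0,10)
Op 9: merge R1<->R0 -> R1=(7,0,10) R0=(7,0,10)
Op 10: merge R1<->R2 -> R1=(7,0,14) R2=(7,0,14)

Answer: 7 0 10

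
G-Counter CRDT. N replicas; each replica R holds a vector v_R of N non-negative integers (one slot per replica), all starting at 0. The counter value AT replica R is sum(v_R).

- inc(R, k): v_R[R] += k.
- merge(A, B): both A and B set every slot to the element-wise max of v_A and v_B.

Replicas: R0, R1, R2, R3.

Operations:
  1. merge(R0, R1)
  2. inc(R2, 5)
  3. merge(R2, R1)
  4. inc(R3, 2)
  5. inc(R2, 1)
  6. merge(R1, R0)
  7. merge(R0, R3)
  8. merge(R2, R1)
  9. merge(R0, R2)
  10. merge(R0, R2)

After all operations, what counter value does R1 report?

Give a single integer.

Answer: 6

Derivation:
Op 1: merge R0<->R1 -> R0=(0,0,0,0) R1=(0,0,0,0)
Op 2: inc R2 by 5 -> R2=(0,0,5,0) value=5
Op 3: merge R2<->R1 -> R2=(0,0,5,0) R1=(0,0,5,0)
Op 4: inc R3 by 2 -> R3=(0,0,0,2) value=2
Op 5: inc R2 by 1 -> R2=(0,0,6,0) value=6
Op 6: merge R1<->R0 -> R1=(0,0,5,0) R0=(0,0,5,0)
Op 7: merge R0<->R3 -> R0=(0,0,5,2) R3=(0,0,5,2)
Op 8: merge R2<->R1 -> R2=(0,0,6,0) R1=(0,0,6,0)
Op 9: merge R0<->R2 -> R0=(0,0,6,2) R2=(0,0,6,2)
Op 10: merge R0<->R2 -> R0=(0,0,6,2) R2=(0,0,6,2)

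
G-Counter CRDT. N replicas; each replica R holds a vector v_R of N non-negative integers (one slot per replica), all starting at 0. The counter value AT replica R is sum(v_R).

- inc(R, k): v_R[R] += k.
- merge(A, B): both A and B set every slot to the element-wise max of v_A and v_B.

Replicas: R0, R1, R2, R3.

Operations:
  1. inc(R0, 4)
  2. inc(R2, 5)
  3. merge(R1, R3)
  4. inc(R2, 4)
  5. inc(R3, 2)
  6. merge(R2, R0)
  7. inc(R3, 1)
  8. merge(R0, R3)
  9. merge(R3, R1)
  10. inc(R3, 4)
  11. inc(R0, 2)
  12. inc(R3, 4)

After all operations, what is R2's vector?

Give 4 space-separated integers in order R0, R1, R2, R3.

Op 1: inc R0 by 4 -> R0=(4,0,0,0) value=4
Op 2: inc R2 by 5 -> R2=(0,0,5,0) value=5
Op 3: merge R1<->R3 -> R1=(0,0,0,0) R3=(0,0,0,0)
Op 4: inc R2 by 4 -> R2=(0,0,9,0) value=9
Op 5: inc R3 by 2 -> R3=(0,0,0,2) value=2
Op 6: merge R2<->R0 -> R2=(4,0,9,0) R0=(4,0,9,0)
Op 7: inc R3 by 1 -> R3=(0,0,0,3) value=3
Op 8: merge R0<->R3 -> R0=(4,0,9,3) R3=(4,0,9,3)
Op 9: merge R3<->R1 -> R3=(4,0,9,3) R1=(4,0,9,3)
Op 10: inc R3 by 4 -> R3=(4,0,9,7) value=20
Op 11: inc R0 by 2 -> R0=(6,0,9,3) value=18
Op 12: inc R3 by 4 -> R3=(4,0,9,11) value=24

Answer: 4 0 9 0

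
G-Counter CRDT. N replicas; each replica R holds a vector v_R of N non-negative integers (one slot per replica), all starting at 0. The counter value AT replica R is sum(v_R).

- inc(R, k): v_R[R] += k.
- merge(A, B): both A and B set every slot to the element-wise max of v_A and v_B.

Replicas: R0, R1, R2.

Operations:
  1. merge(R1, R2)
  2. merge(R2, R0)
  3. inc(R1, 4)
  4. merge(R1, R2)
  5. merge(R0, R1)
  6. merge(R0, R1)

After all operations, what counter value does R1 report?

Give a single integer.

Op 1: merge R1<->R2 -> R1=(0,0,0) R2=(0,0,0)
Op 2: merge R2<->R0 -> R2=(0,0,0) R0=(0,0,0)
Op 3: inc R1 by 4 -> R1=(0,4,0) value=4
Op 4: merge R1<->R2 -> R1=(0,4,0) R2=(0,4,0)
Op 5: merge R0<->R1 -> R0=(0,4,0) R1=(0,4,0)
Op 6: merge R0<->R1 -> R0=(0,4,0) R1=(0,4,0)

Answer: 4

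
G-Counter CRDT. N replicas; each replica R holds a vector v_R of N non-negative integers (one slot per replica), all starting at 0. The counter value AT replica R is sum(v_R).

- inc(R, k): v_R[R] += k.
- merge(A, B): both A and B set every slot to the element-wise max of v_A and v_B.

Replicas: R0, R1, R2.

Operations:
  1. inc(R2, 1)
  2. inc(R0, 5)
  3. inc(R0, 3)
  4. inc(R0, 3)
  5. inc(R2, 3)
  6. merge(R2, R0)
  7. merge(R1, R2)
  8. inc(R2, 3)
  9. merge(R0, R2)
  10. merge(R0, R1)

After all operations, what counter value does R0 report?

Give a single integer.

Op 1: inc R2 by 1 -> R2=(0,0,1) value=1
Op 2: inc R0 by 5 -> R0=(5,0,0) value=5
Op 3: inc R0 by 3 -> R0=(8,0,0) value=8
Op 4: inc R0 by 3 -> R0=(11,0,0) value=11
Op 5: inc R2 by 3 -> R2=(0,0,4) value=4
Op 6: merge R2<->R0 -> R2=(11,0,4) R0=(11,0,4)
Op 7: merge R1<->R2 -> R1=(11,0,4) R2=(11,0,4)
Op 8: inc R2 by 3 -> R2=(11,0,7) value=18
Op 9: merge R0<->R2 -> R0=(11,0,7) R2=(11,0,7)
Op 10: merge R0<->R1 -> R0=(11,0,7) R1=(11,0,7)

Answer: 18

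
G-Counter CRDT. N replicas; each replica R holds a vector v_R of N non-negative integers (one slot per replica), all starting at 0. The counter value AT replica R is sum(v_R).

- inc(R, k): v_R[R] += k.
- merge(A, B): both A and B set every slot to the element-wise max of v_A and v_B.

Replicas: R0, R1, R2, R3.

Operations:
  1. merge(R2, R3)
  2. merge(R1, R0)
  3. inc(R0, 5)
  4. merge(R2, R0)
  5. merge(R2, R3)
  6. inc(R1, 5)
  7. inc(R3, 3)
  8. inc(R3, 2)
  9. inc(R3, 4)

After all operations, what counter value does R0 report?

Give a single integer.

Op 1: merge R2<->R3 -> R2=(0,0,0,0) R3=(0,0,0,0)
Op 2: merge R1<->R0 -> R1=(0,0,0,0) R0=(0,0,0,0)
Op 3: inc R0 by 5 -> R0=(5,0,0,0) value=5
Op 4: merge R2<->R0 -> R2=(5,0,0,0) R0=(5,0,0,0)
Op 5: merge R2<->R3 -> R2=(5,0,0,0) R3=(5,0,0,0)
Op 6: inc R1 by 5 -> R1=(0,5,0,0) value=5
Op 7: inc R3 by 3 -> R3=(5,0,0,3) value=8
Op 8: inc R3 by 2 -> R3=(5,0,0,5) value=10
Op 9: inc R3 by 4 -> R3=(5,0,0,9) value=14

Answer: 5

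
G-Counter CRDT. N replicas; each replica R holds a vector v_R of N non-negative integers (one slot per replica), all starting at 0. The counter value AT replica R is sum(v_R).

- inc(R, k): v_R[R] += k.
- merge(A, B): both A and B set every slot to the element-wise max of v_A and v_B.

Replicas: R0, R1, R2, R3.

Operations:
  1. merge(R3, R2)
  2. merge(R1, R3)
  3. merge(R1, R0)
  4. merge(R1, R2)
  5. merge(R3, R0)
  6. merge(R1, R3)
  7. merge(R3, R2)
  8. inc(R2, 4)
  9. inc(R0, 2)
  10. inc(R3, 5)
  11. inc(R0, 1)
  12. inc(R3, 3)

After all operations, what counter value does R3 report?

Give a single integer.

Op 1: merge R3<->R2 -> R3=(0,0,0,0) R2=(0,0,0,0)
Op 2: merge R1<->R3 -> R1=(0,0,0,0) R3=(0,0,0,0)
Op 3: merge R1<->R0 -> R1=(0,0,0,0) R0=(0,0,0,0)
Op 4: merge R1<->R2 -> R1=(0,0,0,0) R2=(0,0,0,0)
Op 5: merge R3<->R0 -> R3=(0,0,0,0) R0=(0,0,0,0)
Op 6: merge R1<->R3 -> R1=(0,0,0,0) R3=(0,0,0,0)
Op 7: merge R3<->R2 -> R3=(0,0,0,0) R2=(0,0,0,0)
Op 8: inc R2 by 4 -> R2=(0,0,4,0) value=4
Op 9: inc R0 by 2 -> R0=(2,0,0,0) value=2
Op 10: inc R3 by 5 -> R3=(0,0,0,5) value=5
Op 11: inc R0 by 1 -> R0=(3,0,0,0) value=3
Op 12: inc R3 by 3 -> R3=(0,0,0,8) value=8

Answer: 8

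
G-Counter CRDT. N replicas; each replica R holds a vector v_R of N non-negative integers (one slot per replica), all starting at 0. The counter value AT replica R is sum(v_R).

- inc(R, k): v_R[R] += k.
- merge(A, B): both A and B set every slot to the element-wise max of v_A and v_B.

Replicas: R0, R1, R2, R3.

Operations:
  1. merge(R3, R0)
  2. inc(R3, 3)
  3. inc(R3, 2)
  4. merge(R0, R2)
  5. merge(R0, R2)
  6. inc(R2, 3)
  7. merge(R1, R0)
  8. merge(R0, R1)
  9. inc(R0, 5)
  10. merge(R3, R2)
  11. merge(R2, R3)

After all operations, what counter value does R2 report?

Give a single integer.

Op 1: merge R3<->R0 -> R3=(0,0,0,0) R0=(0,0,0,0)
Op 2: inc R3 by 3 -> R3=(0,0,0,3) value=3
Op 3: inc R3 by 2 -> R3=(0,0,0,5) value=5
Op 4: merge R0<->R2 -> R0=(0,0,0,0) R2=(0,0,0,0)
Op 5: merge R0<->R2 -> R0=(0,0,0,0) R2=(0,0,0,0)
Op 6: inc R2 by 3 -> R2=(0,0,3,0) value=3
Op 7: merge R1<->R0 -> R1=(0,0,0,0) R0=(0,0,0,0)
Op 8: merge R0<->R1 -> R0=(0,0,0,0) R1=(0,0,0,0)
Op 9: inc R0 by 5 -> R0=(5,0,0,0) value=5
Op 10: merge R3<->R2 -> R3=(0,0,3,5) R2=(0,0,3,5)
Op 11: merge R2<->R3 -> R2=(0,0,3,5) R3=(0,0,3,5)

Answer: 8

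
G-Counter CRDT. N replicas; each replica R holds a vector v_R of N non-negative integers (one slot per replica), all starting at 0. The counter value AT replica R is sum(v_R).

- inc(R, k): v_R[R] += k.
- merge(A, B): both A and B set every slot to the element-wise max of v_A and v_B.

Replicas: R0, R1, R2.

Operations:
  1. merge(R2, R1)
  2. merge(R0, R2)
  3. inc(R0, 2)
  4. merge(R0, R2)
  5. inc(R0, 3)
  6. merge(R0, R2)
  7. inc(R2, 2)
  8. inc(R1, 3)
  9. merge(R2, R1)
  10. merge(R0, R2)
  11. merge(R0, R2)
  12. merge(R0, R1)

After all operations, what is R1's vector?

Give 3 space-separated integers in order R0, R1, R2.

Op 1: merge R2<->R1 -> R2=(0,0,0) R1=(0,0,0)
Op 2: merge R0<->R2 -> R0=(0,0,0) R2=(0,0,0)
Op 3: inc R0 by 2 -> R0=(2,0,0) value=2
Op 4: merge R0<->R2 -> R0=(2,0,0) R2=(2,0,0)
Op 5: inc R0 by 3 -> R0=(5,0,0) value=5
Op 6: merge R0<->R2 -> R0=(5,0,0) R2=(5,0,0)
Op 7: inc R2 by 2 -> R2=(5,0,2) value=7
Op 8: inc R1 by 3 -> R1=(0,3,0) value=3
Op 9: merge R2<->R1 -> R2=(5,3,2) R1=(5,3,2)
Op 10: merge R0<->R2 -> R0=(5,3,2) R2=(5,3,2)
Op 11: merge R0<->R2 -> R0=(5,3,2) R2=(5,3,2)
Op 12: merge R0<->R1 -> R0=(5,3,2) R1=(5,3,2)

Answer: 5 3 2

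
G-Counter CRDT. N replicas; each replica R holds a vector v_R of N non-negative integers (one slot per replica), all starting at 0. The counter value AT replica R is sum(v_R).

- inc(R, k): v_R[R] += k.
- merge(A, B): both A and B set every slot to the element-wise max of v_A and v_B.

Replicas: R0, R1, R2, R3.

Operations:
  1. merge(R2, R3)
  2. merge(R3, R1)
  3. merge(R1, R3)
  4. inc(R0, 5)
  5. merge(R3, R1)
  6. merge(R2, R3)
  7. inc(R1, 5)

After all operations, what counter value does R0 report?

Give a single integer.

Op 1: merge R2<->R3 -> R2=(0,0,0,0) R3=(0,0,0,0)
Op 2: merge R3<->R1 -> R3=(0,0,0,0) R1=(0,0,0,0)
Op 3: merge R1<->R3 -> R1=(0,0,0,0) R3=(0,0,0,0)
Op 4: inc R0 by 5 -> R0=(5,0,0,0) value=5
Op 5: merge R3<->R1 -> R3=(0,0,0,0) R1=(0,0,0,0)
Op 6: merge R2<->R3 -> R2=(0,0,0,0) R3=(0,0,0,0)
Op 7: inc R1 by 5 -> R1=(0,5,0,0) value=5

Answer: 5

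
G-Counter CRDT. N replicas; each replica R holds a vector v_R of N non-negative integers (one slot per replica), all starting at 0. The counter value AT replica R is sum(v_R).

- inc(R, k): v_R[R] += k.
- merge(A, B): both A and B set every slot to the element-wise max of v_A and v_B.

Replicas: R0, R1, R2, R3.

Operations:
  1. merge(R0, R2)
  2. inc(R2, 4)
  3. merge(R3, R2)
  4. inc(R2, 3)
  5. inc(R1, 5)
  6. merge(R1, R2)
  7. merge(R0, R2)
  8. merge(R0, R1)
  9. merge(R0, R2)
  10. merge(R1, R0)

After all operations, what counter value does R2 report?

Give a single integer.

Op 1: merge R0<->R2 -> R0=(0,0,0,0) R2=(0,0,0,0)
Op 2: inc R2 by 4 -> R2=(0,0,4,0) value=4
Op 3: merge R3<->R2 -> R3=(0,0,4,0) R2=(0,0,4,0)
Op 4: inc R2 by 3 -> R2=(0,0,7,0) value=7
Op 5: inc R1 by 5 -> R1=(0,5,0,0) value=5
Op 6: merge R1<->R2 -> R1=(0,5,7,0) R2=(0,5,7,0)
Op 7: merge R0<->R2 -> R0=(0,5,7,0) R2=(0,5,7,0)
Op 8: merge R0<->R1 -> R0=(0,5,7,0) R1=(0,5,7,0)
Op 9: merge R0<->R2 -> R0=(0,5,7,0) R2=(0,5,7,0)
Op 10: merge R1<->R0 -> R1=(0,5,7,0) R0=(0,5,7,0)

Answer: 12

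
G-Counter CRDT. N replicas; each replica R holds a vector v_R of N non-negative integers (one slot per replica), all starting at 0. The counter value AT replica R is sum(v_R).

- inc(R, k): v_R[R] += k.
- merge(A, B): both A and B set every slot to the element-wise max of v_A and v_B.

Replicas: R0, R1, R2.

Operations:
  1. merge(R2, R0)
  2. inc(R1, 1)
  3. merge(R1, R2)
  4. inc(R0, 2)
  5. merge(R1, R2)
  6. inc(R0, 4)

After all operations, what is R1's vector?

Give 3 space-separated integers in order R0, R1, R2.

Answer: 0 1 0

Derivation:
Op 1: merge R2<->R0 -> R2=(0,0,0) R0=(0,0,0)
Op 2: inc R1 by 1 -> R1=(0,1,0) value=1
Op 3: merge R1<->R2 -> R1=(0,1,0) R2=(0,1,0)
Op 4: inc R0 by 2 -> R0=(2,0,0) value=2
Op 5: merge R1<->R2 -> R1=(0,1,0) R2=(0,1,0)
Op 6: inc R0 by 4 -> R0=(6,0,0) value=6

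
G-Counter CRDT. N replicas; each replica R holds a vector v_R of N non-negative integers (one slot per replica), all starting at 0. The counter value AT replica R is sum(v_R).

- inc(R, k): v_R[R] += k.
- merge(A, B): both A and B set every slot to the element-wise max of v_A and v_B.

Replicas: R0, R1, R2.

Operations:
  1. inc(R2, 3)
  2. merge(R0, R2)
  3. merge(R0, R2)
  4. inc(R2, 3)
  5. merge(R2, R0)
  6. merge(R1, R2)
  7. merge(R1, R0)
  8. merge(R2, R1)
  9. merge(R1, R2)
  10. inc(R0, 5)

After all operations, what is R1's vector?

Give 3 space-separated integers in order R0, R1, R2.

Answer: 0 0 6

Derivation:
Op 1: inc R2 by 3 -> R2=(0,0,3) value=3
Op 2: merge R0<->R2 -> R0=(0,0,3) R2=(0,0,3)
Op 3: merge R0<->R2 -> R0=(0,0,3) R2=(0,0,3)
Op 4: inc R2 by 3 -> R2=(0,0,6) value=6
Op 5: merge R2<->R0 -> R2=(0,0,6) R0=(0,0,6)
Op 6: merge R1<->R2 -> R1=(0,0,6) R2=(0,0,6)
Op 7: merge R1<->R0 -> R1=(0,0,6) R0=(0,0,6)
Op 8: merge R2<->R1 -> R2=(0,0,6) R1=(0,0,6)
Op 9: merge R1<->R2 -> R1=(0,0,6) R2=(0,0,6)
Op 10: inc R0 by 5 -> R0=(5,0,6) value=11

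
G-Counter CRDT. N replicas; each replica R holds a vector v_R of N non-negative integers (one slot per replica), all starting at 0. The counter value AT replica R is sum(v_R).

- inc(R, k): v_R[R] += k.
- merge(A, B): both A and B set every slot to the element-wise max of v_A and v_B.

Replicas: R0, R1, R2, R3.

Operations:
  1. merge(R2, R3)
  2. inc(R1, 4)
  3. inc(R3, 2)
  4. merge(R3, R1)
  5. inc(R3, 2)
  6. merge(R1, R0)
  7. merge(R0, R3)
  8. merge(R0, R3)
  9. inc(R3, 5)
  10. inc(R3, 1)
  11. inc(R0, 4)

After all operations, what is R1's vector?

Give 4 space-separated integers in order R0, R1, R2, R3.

Op 1: merge R2<->R3 -> R2=(0,0,0,0) R3=(0,0,0,0)
Op 2: inc R1 by 4 -> R1=(0,4,0,0) value=4
Op 3: inc R3 by 2 -> R3=(0,0,0,2) value=2
Op 4: merge R3<->R1 -> R3=(0,4,0,2) R1=(0,4,0,2)
Op 5: inc R3 by 2 -> R3=(0,4,0,4) value=8
Op 6: merge R1<->R0 -> R1=(0,4,0,2) R0=(0,4,0,2)
Op 7: merge R0<->R3 -> R0=(0,4,0,4) R3=(0,4,0,4)
Op 8: merge R0<->R3 -> R0=(0,4,0,4) R3=(0,4,0,4)
Op 9: inc R3 by 5 -> R3=(0,4,0,9) value=13
Op 10: inc R3 by 1 -> R3=(0,4,0,10) value=14
Op 11: inc R0 by 4 -> R0=(4,4,0,4) value=12

Answer: 0 4 0 2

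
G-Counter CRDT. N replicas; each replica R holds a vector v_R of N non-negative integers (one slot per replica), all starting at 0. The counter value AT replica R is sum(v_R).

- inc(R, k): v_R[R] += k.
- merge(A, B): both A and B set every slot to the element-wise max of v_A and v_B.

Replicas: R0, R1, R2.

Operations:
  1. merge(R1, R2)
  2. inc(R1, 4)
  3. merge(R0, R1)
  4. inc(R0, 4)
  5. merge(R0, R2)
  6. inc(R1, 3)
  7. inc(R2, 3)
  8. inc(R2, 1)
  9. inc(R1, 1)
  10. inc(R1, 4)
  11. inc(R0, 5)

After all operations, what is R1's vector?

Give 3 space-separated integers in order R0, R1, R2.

Answer: 0 12 0

Derivation:
Op 1: merge R1<->R2 -> R1=(0,0,0) R2=(0,0,0)
Op 2: inc R1 by 4 -> R1=(0,4,0) value=4
Op 3: merge R0<->R1 -> R0=(0,4,0) R1=(0,4,0)
Op 4: inc R0 by 4 -> R0=(4,4,0) value=8
Op 5: merge R0<->R2 -> R0=(4,4,0) R2=(4,4,0)
Op 6: inc R1 by 3 -> R1=(0,7,0) value=7
Op 7: inc R2 by 3 -> R2=(4,4,3) value=11
Op 8: inc R2 by 1 -> R2=(4,4,4) value=12
Op 9: inc R1 by 1 -> R1=(0,8,0) value=8
Op 10: inc R1 by 4 -> R1=(0,12,0) value=12
Op 11: inc R0 by 5 -> R0=(9,4,0) value=13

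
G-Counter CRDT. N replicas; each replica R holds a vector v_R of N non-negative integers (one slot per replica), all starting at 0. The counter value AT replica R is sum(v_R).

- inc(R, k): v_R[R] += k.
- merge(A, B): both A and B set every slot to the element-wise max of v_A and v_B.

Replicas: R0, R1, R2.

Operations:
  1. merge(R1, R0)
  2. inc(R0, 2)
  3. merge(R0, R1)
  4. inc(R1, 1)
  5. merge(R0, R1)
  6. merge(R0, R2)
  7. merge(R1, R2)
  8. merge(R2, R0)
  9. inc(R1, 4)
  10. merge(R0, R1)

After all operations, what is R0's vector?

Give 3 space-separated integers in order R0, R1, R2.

Op 1: merge R1<->R0 -> R1=(0,0,0) R0=(0,0,0)
Op 2: inc R0 by 2 -> R0=(2,0,0) value=2
Op 3: merge R0<->R1 -> R0=(2,0,0) R1=(2,0,0)
Op 4: inc R1 by 1 -> R1=(2,1,0) value=3
Op 5: merge R0<->R1 -> R0=(2,1,0) R1=(2,1,0)
Op 6: merge R0<->R2 -> R0=(2,1,0) R2=(2,1,0)
Op 7: merge R1<->R2 -> R1=(2,1,0) R2=(2,1,0)
Op 8: merge R2<->R0 -> R2=(2,1,0) R0=(2,1,0)
Op 9: inc R1 by 4 -> R1=(2,5,0) value=7
Op 10: merge R0<->R1 -> R0=(2,5,0) R1=(2,5,0)

Answer: 2 5 0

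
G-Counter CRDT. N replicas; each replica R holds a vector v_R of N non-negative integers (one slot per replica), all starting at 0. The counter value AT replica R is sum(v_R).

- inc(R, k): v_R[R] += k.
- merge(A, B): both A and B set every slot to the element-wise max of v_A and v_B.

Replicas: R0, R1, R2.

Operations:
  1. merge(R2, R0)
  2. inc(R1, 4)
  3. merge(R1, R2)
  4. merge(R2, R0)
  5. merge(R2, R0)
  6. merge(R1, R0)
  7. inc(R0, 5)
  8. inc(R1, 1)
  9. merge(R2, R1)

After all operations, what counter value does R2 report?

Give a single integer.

Answer: 5

Derivation:
Op 1: merge R2<->R0 -> R2=(0,0,0) R0=(0,0,0)
Op 2: inc R1 by 4 -> R1=(0,4,0) value=4
Op 3: merge R1<->R2 -> R1=(0,4,0) R2=(0,4,0)
Op 4: merge R2<->R0 -> R2=(0,4,0) R0=(0,4,0)
Op 5: merge R2<->R0 -> R2=(0,4,0) R0=(0,4,0)
Op 6: merge R1<->R0 -> R1=(0,4,0) R0=(0,4,0)
Op 7: inc R0 by 5 -> R0=(5,4,0) value=9
Op 8: inc R1 by 1 -> R1=(0,5,0) value=5
Op 9: merge R2<->R1 -> R2=(0,5,0) R1=(0,5,0)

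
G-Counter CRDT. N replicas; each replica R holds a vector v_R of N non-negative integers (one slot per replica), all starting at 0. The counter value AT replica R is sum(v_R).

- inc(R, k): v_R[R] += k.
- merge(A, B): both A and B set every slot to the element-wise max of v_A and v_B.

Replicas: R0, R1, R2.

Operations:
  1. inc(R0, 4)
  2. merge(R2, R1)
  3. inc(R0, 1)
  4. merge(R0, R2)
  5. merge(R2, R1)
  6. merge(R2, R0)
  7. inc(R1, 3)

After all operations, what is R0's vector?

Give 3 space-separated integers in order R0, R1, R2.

Answer: 5 0 0

Derivation:
Op 1: inc R0 by 4 -> R0=(4,0,0) value=4
Op 2: merge R2<->R1 -> R2=(0,0,0) R1=(0,0,0)
Op 3: inc R0 by 1 -> R0=(5,0,0) value=5
Op 4: merge R0<->R2 -> R0=(5,0,0) R2=(5,0,0)
Op 5: merge R2<->R1 -> R2=(5,0,0) R1=(5,0,0)
Op 6: merge R2<->R0 -> R2=(5,0,0) R0=(5,0,0)
Op 7: inc R1 by 3 -> R1=(5,3,0) value=8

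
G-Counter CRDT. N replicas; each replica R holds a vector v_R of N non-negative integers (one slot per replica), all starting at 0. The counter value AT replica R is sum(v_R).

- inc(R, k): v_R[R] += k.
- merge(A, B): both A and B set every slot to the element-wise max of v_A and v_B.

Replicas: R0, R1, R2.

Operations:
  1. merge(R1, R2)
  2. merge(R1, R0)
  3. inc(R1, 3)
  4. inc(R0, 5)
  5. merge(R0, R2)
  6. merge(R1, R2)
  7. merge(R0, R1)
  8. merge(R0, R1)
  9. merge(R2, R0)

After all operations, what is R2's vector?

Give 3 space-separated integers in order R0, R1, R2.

Op 1: merge R1<->R2 -> R1=(0,0,0) R2=(0,0,0)
Op 2: merge R1<->R0 -> R1=(0,0,0) R0=(0,0,0)
Op 3: inc R1 by 3 -> R1=(0,3,0) value=3
Op 4: inc R0 by 5 -> R0=(5,0,0) value=5
Op 5: merge R0<->R2 -> R0=(5,0,0) R2=(5,0,0)
Op 6: merge R1<->R2 -> R1=(5,3,0) R2=(5,3,0)
Op 7: merge R0<->R1 -> R0=(5,3,0) R1=(5,3,0)
Op 8: merge R0<->R1 -> R0=(5,3,0) R1=(5,3,0)
Op 9: merge R2<->R0 -> R2=(5,3,0) R0=(5,3,0)

Answer: 5 3 0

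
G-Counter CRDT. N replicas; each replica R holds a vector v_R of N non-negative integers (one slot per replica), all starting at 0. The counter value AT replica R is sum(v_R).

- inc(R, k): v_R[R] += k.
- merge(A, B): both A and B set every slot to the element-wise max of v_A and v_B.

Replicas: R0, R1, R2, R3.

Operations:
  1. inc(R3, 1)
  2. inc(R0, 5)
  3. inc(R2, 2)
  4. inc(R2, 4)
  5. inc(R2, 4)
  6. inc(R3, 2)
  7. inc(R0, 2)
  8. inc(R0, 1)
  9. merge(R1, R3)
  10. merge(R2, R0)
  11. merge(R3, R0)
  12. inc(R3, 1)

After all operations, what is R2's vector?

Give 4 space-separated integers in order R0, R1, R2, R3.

Op 1: inc R3 by 1 -> R3=(0,0,0,1) value=1
Op 2: inc R0 by 5 -> R0=(5,0,0,0) value=5
Op 3: inc R2 by 2 -> R2=(0,0,2,0) value=2
Op 4: inc R2 by 4 -> R2=(0,0,6,0) value=6
Op 5: inc R2 by 4 -> R2=(0,0,10,0) value=10
Op 6: inc R3 by 2 -> R3=(0,0,0,3) value=3
Op 7: inc R0 by 2 -> R0=(7,0,0,0) value=7
Op 8: inc R0 by 1 -> R0=(8,0,0,0) value=8
Op 9: merge R1<->R3 -> R1=(0,0,0,3) R3=(0,0,0,3)
Op 10: merge R2<->R0 -> R2=(8,0,10,0) R0=(8,0,10,0)
Op 11: merge R3<->R0 -> R3=(8,0,10,3) R0=(8,0,10,3)
Op 12: inc R3 by 1 -> R3=(8,0,10,4) value=22

Answer: 8 0 10 0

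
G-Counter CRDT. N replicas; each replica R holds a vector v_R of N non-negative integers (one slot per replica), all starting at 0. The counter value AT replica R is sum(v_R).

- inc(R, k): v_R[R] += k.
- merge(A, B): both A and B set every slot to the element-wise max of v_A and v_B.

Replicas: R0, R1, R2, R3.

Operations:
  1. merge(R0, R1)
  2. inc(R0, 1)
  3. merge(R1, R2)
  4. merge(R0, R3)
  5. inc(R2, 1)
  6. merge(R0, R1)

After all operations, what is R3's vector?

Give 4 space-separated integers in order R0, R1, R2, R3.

Answer: 1 0 0 0

Derivation:
Op 1: merge R0<->R1 -> R0=(0,0,0,0) R1=(0,0,0,0)
Op 2: inc R0 by 1 -> R0=(1,0,0,0) value=1
Op 3: merge R1<->R2 -> R1=(0,0,0,0) R2=(0,0,0,0)
Op 4: merge R0<->R3 -> R0=(1,0,0,0) R3=(1,0,0,0)
Op 5: inc R2 by 1 -> R2=(0,0,1,0) value=1
Op 6: merge R0<->R1 -> R0=(1,0,0,0) R1=(1,0,0,0)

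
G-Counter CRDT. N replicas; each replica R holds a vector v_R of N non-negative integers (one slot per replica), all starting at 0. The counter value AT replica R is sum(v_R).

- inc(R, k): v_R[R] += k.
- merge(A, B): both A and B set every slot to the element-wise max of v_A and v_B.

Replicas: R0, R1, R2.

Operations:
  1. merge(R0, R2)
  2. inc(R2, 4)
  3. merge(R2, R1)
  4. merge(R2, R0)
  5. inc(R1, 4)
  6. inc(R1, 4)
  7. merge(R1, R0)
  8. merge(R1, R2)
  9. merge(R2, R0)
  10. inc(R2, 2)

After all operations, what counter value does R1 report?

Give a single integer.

Op 1: merge R0<->R2 -> R0=(0,0,0) R2=(0,0,0)
Op 2: inc R2 by 4 -> R2=(0,0,4) value=4
Op 3: merge R2<->R1 -> R2=(0,0,4) R1=(0,0,4)
Op 4: merge R2<->R0 -> R2=(0,0,4) R0=(0,0,4)
Op 5: inc R1 by 4 -> R1=(0,4,4) value=8
Op 6: inc R1 by 4 -> R1=(0,8,4) value=12
Op 7: merge R1<->R0 -> R1=(0,8,4) R0=(0,8,4)
Op 8: merge R1<->R2 -> R1=(0,8,4) R2=(0,8,4)
Op 9: merge R2<->R0 -> R2=(0,8,4) R0=(0,8,4)
Op 10: inc R2 by 2 -> R2=(0,8,6) value=14

Answer: 12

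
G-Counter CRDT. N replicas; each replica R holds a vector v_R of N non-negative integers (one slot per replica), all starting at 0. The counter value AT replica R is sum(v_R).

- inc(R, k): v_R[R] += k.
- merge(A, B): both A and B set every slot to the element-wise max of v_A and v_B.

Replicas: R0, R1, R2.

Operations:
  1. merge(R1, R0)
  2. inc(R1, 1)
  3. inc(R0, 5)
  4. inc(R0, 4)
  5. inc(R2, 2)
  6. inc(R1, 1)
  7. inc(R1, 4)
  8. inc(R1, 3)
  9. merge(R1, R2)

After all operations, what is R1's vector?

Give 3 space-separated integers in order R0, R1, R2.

Answer: 0 9 2

Derivation:
Op 1: merge R1<->R0 -> R1=(0,0,0) R0=(0,0,0)
Op 2: inc R1 by 1 -> R1=(0,1,0) value=1
Op 3: inc R0 by 5 -> R0=(5,0,0) value=5
Op 4: inc R0 by 4 -> R0=(9,0,0) value=9
Op 5: inc R2 by 2 -> R2=(0,0,2) value=2
Op 6: inc R1 by 1 -> R1=(0,2,0) value=2
Op 7: inc R1 by 4 -> R1=(0,6,0) value=6
Op 8: inc R1 by 3 -> R1=(0,9,0) value=9
Op 9: merge R1<->R2 -> R1=(0,9,2) R2=(0,9,2)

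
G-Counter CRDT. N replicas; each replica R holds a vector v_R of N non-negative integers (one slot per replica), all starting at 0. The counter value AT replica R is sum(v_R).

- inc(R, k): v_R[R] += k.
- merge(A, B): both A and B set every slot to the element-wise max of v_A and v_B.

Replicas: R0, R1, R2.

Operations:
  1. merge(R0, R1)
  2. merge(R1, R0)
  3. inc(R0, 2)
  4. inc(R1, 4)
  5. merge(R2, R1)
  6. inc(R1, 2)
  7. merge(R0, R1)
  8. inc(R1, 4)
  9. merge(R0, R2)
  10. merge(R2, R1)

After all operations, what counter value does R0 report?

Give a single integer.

Answer: 8

Derivation:
Op 1: merge R0<->R1 -> R0=(0,0,0) R1=(0,0,0)
Op 2: merge R1<->R0 -> R1=(0,0,0) R0=(0,0,0)
Op 3: inc R0 by 2 -> R0=(2,0,0) value=2
Op 4: inc R1 by 4 -> R1=(0,4,0) value=4
Op 5: merge R2<->R1 -> R2=(0,4,0) R1=(0,4,0)
Op 6: inc R1 by 2 -> R1=(0,6,0) value=6
Op 7: merge R0<->R1 -> R0=(2,6,0) R1=(2,6,0)
Op 8: inc R1 by 4 -> R1=(2,10,0) value=12
Op 9: merge R0<->R2 -> R0=(2,6,0) R2=(2,6,0)
Op 10: merge R2<->R1 -> R2=(2,10,0) R1=(2,10,0)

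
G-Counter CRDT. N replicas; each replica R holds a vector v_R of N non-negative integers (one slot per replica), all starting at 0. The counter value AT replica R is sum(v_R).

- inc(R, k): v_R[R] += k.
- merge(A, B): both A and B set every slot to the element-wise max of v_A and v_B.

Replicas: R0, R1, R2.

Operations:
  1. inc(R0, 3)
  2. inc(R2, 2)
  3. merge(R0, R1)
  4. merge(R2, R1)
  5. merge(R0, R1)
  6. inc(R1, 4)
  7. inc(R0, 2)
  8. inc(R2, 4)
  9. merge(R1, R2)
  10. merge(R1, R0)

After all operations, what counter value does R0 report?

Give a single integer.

Answer: 15

Derivation:
Op 1: inc R0 by 3 -> R0=(3,0,0) value=3
Op 2: inc R2 by 2 -> R2=(0,0,2) value=2
Op 3: merge R0<->R1 -> R0=(3,0,0) R1=(3,0,0)
Op 4: merge R2<->R1 -> R2=(3,0,2) R1=(3,0,2)
Op 5: merge R0<->R1 -> R0=(3,0,2) R1=(3,0,2)
Op 6: inc R1 by 4 -> R1=(3,4,2) value=9
Op 7: inc R0 by 2 -> R0=(5,0,2) value=7
Op 8: inc R2 by 4 -> R2=(3,0,6) value=9
Op 9: merge R1<->R2 -> R1=(3,4,6) R2=(3,4,6)
Op 10: merge R1<->R0 -> R1=(5,4,6) R0=(5,4,6)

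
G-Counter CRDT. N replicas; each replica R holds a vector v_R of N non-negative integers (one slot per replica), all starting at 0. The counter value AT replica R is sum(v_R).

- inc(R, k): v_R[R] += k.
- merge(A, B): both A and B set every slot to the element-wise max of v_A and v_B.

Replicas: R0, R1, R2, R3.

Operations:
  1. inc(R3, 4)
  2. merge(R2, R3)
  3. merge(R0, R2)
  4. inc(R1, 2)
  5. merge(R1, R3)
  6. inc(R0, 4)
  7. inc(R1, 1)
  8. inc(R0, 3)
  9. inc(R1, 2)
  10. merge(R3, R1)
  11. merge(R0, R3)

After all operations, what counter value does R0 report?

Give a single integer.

Answer: 16

Derivation:
Op 1: inc R3 by 4 -> R3=(0,0,0,4) value=4
Op 2: merge R2<->R3 -> R2=(0,0,0,4) R3=(0,0,0,4)
Op 3: merge R0<->R2 -> R0=(0,0,0,4) R2=(0,0,0,4)
Op 4: inc R1 by 2 -> R1=(0,2,0,0) value=2
Op 5: merge R1<->R3 -> R1=(0,2,0,4) R3=(0,2,0,4)
Op 6: inc R0 by 4 -> R0=(4,0,0,4) value=8
Op 7: inc R1 by 1 -> R1=(0,3,0,4) value=7
Op 8: inc R0 by 3 -> R0=(7,0,0,4) value=11
Op 9: inc R1 by 2 -> R1=(0,5,0,4) value=9
Op 10: merge R3<->R1 -> R3=(0,5,0,4) R1=(0,5,0,4)
Op 11: merge R0<->R3 -> R0=(7,5,0,4) R3=(7,5,0,4)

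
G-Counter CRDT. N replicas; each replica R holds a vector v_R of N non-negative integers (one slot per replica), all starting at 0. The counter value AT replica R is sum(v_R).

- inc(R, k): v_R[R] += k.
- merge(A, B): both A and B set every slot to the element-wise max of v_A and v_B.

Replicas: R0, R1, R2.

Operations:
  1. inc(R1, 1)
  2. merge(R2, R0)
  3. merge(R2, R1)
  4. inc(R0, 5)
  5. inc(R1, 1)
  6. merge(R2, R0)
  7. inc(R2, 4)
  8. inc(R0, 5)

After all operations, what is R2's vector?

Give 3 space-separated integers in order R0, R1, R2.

Answer: 5 1 4

Derivation:
Op 1: inc R1 by 1 -> R1=(0,1,0) value=1
Op 2: merge R2<->R0 -> R2=(0,0,0) R0=(0,0,0)
Op 3: merge R2<->R1 -> R2=(0,1,0) R1=(0,1,0)
Op 4: inc R0 by 5 -> R0=(5,0,0) value=5
Op 5: inc R1 by 1 -> R1=(0,2,0) value=2
Op 6: merge R2<->R0 -> R2=(5,1,0) R0=(5,1,0)
Op 7: inc R2 by 4 -> R2=(5,1,4) value=10
Op 8: inc R0 by 5 -> R0=(10,1,0) value=11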